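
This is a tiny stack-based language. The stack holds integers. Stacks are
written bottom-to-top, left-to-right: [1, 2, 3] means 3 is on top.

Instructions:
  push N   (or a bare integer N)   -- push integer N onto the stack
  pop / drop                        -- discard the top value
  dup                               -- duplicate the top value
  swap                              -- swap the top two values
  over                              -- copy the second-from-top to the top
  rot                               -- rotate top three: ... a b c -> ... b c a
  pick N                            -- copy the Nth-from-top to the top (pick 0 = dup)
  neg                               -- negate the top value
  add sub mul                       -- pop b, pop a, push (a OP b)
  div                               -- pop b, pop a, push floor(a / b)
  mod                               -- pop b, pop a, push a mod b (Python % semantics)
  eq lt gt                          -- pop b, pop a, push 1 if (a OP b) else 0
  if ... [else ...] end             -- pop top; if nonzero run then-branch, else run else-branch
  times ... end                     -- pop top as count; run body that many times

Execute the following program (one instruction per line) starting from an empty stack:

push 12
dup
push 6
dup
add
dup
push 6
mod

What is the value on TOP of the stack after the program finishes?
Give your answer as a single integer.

After 'push 12': [12]
After 'dup': [12, 12]
After 'push 6': [12, 12, 6]
After 'dup': [12, 12, 6, 6]
After 'add': [12, 12, 12]
After 'dup': [12, 12, 12, 12]
After 'push 6': [12, 12, 12, 12, 6]
After 'mod': [12, 12, 12, 0]

Answer: 0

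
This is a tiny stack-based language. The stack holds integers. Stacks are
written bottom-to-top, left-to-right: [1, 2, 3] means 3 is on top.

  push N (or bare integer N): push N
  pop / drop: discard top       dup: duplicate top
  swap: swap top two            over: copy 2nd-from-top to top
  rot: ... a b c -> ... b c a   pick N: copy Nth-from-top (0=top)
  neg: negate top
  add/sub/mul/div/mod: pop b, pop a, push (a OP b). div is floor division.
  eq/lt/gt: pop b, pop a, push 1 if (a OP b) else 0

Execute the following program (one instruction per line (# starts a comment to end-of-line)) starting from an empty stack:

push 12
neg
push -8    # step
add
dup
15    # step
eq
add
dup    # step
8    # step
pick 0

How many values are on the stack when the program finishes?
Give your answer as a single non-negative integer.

After 'push 12': stack = [12] (depth 1)
After 'neg': stack = [-12] (depth 1)
After 'push -8': stack = [-12, -8] (depth 2)
After 'add': stack = [-20] (depth 1)
After 'dup': stack = [-20, -20] (depth 2)
After 'push 15': stack = [-20, -20, 15] (depth 3)
After 'eq': stack = [-20, 0] (depth 2)
After 'add': stack = [-20] (depth 1)
After 'dup': stack = [-20, -20] (depth 2)
After 'push 8': stack = [-20, -20, 8] (depth 3)
After 'pick 0': stack = [-20, -20, 8, 8] (depth 4)

Answer: 4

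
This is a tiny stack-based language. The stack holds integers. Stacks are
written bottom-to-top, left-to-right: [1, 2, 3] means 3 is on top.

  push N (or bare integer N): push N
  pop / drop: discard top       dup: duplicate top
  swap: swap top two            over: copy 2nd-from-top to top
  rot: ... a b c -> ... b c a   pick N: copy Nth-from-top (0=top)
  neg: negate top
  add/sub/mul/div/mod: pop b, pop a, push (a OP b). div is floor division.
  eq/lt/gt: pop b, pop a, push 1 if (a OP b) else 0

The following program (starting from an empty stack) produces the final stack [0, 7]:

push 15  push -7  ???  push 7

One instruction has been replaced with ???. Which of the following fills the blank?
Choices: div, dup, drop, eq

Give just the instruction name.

Stack before ???: [15, -7]
Stack after ???:  [0]
Checking each choice:
  div: produces [-3, 7]
  dup: produces [15, -7, -7, 7]
  drop: produces [15, 7]
  eq: MATCH


Answer: eq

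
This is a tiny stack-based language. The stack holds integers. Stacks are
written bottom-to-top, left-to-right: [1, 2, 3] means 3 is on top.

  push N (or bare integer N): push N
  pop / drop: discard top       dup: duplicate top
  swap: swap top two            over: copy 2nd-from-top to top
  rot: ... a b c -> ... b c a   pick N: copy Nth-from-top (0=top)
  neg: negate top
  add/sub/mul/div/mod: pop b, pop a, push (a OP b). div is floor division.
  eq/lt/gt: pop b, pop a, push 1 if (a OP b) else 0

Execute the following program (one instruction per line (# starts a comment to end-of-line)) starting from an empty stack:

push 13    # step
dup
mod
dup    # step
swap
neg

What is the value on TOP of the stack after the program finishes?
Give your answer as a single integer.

After 'push 13': [13]
After 'dup': [13, 13]
After 'mod': [0]
After 'dup': [0, 0]
After 'swap': [0, 0]
After 'neg': [0, 0]

Answer: 0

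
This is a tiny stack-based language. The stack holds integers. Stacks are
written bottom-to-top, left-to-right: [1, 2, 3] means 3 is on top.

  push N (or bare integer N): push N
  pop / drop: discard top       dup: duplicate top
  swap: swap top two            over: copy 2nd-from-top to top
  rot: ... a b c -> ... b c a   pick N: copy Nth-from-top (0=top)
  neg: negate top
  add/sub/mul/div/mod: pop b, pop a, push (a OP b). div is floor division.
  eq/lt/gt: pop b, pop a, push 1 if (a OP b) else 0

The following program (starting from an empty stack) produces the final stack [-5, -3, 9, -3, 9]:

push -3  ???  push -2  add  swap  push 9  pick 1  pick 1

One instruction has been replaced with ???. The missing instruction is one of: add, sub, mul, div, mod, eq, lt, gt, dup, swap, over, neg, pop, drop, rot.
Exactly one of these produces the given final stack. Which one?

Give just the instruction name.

Answer: dup

Derivation:
Stack before ???: [-3]
Stack after ???:  [-3, -3]
The instruction that transforms [-3] -> [-3, -3] is: dup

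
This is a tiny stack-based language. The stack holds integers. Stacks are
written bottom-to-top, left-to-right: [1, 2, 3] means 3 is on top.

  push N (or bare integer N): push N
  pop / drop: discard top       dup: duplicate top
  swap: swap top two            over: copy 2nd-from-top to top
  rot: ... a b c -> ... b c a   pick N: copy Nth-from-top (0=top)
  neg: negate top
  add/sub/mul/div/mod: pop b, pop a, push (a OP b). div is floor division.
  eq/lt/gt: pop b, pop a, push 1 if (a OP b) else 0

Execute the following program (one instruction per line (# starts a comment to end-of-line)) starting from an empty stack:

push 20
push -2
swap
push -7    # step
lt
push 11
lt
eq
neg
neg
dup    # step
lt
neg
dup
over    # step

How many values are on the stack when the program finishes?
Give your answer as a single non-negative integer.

After 'push 20': stack = [20] (depth 1)
After 'push -2': stack = [20, -2] (depth 2)
After 'swap': stack = [-2, 20] (depth 2)
After 'push -7': stack = [-2, 20, -7] (depth 3)
After 'lt': stack = [-2, 0] (depth 2)
After 'push 11': stack = [-2, 0, 11] (depth 3)
After 'lt': stack = [-2, 1] (depth 2)
After 'eq': stack = [0] (depth 1)
After 'neg': stack = [0] (depth 1)
After 'neg': stack = [0] (depth 1)
After 'dup': stack = [0, 0] (depth 2)
After 'lt': stack = [0] (depth 1)
After 'neg': stack = [0] (depth 1)
After 'dup': stack = [0, 0] (depth 2)
After 'over': stack = [0, 0, 0] (depth 3)

Answer: 3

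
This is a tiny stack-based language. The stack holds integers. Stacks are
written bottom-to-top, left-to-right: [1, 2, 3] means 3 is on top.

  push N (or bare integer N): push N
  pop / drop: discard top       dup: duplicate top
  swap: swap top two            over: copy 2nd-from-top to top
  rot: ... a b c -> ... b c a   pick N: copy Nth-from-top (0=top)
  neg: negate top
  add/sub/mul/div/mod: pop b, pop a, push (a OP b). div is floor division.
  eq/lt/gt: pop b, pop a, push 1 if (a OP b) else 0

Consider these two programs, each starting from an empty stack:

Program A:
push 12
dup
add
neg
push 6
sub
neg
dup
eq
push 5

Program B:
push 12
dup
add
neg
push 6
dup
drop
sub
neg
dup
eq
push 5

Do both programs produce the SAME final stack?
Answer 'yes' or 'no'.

Program A trace:
  After 'push 12': [12]
  After 'dup': [12, 12]
  After 'add': [24]
  After 'neg': [-24]
  After 'push 6': [-24, 6]
  After 'sub': [-30]
  After 'neg': [30]
  After 'dup': [30, 30]
  After 'eq': [1]
  After 'push 5': [1, 5]
Program A final stack: [1, 5]

Program B trace:
  After 'push 12': [12]
  After 'dup': [12, 12]
  After 'add': [24]
  After 'neg': [-24]
  After 'push 6': [-24, 6]
  After 'dup': [-24, 6, 6]
  After 'drop': [-24, 6]
  After 'sub': [-30]
  After 'neg': [30]
  After 'dup': [30, 30]
  After 'eq': [1]
  After 'push 5': [1, 5]
Program B final stack: [1, 5]
Same: yes

Answer: yes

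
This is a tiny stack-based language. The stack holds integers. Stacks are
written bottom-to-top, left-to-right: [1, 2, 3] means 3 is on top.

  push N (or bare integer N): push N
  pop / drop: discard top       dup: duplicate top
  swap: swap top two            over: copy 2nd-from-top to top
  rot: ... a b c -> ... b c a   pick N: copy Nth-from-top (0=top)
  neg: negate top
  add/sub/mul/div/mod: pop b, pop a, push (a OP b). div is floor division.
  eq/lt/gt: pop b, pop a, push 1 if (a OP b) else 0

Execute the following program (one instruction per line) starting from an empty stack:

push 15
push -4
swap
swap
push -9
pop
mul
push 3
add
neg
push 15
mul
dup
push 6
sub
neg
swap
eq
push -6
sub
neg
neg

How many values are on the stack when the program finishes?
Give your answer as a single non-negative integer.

Answer: 1

Derivation:
After 'push 15': stack = [15] (depth 1)
After 'push -4': stack = [15, -4] (depth 2)
After 'swap': stack = [-4, 15] (depth 2)
After 'swap': stack = [15, -4] (depth 2)
After 'push -9': stack = [15, -4, -9] (depth 3)
After 'pop': stack = [15, -4] (depth 2)
After 'mul': stack = [-60] (depth 1)
After 'push 3': stack = [-60, 3] (depth 2)
After 'add': stack = [-57] (depth 1)
After 'neg': stack = [57] (depth 1)
  ...
After 'dup': stack = [855, 855] (depth 2)
After 'push 6': stack = [855, 855, 6] (depth 3)
After 'sub': stack = [855, 849] (depth 2)
After 'neg': stack = [855, -849] (depth 2)
After 'swap': stack = [-849, 855] (depth 2)
After 'eq': stack = [0] (depth 1)
After 'push -6': stack = [0, -6] (depth 2)
After 'sub': stack = [6] (depth 1)
After 'neg': stack = [-6] (depth 1)
After 'neg': stack = [6] (depth 1)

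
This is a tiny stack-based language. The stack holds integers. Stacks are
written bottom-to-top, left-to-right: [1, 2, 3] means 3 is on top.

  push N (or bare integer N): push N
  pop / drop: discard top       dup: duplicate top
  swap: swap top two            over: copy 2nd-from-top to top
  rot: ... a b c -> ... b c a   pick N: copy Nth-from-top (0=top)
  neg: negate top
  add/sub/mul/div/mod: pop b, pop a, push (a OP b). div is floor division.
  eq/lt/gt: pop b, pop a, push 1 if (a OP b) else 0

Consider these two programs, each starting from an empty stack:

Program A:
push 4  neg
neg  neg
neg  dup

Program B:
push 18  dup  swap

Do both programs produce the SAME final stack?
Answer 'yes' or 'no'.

Program A trace:
  After 'push 4': [4]
  After 'neg': [-4]
  After 'neg': [4]
  After 'neg': [-4]
  After 'neg': [4]
  After 'dup': [4, 4]
Program A final stack: [4, 4]

Program B trace:
  After 'push 18': [18]
  After 'dup': [18, 18]
  After 'swap': [18, 18]
Program B final stack: [18, 18]
Same: no

Answer: no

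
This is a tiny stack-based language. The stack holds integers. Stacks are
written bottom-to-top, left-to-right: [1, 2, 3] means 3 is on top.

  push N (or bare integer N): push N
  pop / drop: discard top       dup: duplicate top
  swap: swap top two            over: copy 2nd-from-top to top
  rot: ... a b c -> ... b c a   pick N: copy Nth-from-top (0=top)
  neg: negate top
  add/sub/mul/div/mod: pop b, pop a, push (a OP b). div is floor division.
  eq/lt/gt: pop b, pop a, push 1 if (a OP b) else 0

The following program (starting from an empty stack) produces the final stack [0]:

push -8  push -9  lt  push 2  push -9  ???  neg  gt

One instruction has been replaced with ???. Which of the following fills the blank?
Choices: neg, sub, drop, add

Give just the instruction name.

Answer: add

Derivation:
Stack before ???: [0, 2, -9]
Stack after ???:  [0, -7]
Checking each choice:
  neg: produces [0, 1]
  sub: produces [1]
  drop: produces [1]
  add: MATCH


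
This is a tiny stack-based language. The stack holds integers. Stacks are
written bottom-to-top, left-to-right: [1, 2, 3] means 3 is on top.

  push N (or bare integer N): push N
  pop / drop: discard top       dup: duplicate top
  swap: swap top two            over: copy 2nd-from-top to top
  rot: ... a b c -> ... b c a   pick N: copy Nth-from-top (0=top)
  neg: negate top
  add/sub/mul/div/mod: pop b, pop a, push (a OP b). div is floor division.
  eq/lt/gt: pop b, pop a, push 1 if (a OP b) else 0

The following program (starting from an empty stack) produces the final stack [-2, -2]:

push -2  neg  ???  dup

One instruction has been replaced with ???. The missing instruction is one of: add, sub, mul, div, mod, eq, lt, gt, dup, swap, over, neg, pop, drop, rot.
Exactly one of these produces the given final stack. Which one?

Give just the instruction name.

Stack before ???: [2]
Stack after ???:  [-2]
The instruction that transforms [2] -> [-2] is: neg

Answer: neg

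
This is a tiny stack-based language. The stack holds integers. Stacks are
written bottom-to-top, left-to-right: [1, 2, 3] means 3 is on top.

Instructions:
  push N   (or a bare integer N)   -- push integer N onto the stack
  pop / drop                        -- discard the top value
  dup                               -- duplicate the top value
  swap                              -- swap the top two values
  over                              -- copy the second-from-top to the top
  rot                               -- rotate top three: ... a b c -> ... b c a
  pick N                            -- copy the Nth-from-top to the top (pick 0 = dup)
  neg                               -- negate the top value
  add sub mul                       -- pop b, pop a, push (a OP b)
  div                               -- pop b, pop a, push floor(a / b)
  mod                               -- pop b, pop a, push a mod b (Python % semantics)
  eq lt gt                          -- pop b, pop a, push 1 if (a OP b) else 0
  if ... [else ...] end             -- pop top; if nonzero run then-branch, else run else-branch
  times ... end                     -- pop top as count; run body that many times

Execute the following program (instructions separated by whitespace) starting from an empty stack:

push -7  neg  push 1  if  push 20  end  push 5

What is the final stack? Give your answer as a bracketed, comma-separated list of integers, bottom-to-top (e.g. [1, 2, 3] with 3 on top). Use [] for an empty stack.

After 'push -7': [-7]
After 'neg': [7]
After 'push 1': [7, 1]
After 'if': [7]
After 'push 20': [7, 20]
After 'push 5': [7, 20, 5]

Answer: [7, 20, 5]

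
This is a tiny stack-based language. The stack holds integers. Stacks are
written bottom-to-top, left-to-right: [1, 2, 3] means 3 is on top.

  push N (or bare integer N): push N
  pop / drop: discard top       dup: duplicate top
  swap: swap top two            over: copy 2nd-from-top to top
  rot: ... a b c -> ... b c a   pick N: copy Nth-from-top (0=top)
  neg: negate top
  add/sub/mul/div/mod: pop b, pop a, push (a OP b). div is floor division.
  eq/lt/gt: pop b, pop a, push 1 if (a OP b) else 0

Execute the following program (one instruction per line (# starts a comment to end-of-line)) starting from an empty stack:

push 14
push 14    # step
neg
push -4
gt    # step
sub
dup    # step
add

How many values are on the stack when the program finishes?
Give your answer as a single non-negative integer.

After 'push 14': stack = [14] (depth 1)
After 'push 14': stack = [14, 14] (depth 2)
After 'neg': stack = [14, -14] (depth 2)
After 'push -4': stack = [14, -14, -4] (depth 3)
After 'gt': stack = [14, 0] (depth 2)
After 'sub': stack = [14] (depth 1)
After 'dup': stack = [14, 14] (depth 2)
After 'add': stack = [28] (depth 1)

Answer: 1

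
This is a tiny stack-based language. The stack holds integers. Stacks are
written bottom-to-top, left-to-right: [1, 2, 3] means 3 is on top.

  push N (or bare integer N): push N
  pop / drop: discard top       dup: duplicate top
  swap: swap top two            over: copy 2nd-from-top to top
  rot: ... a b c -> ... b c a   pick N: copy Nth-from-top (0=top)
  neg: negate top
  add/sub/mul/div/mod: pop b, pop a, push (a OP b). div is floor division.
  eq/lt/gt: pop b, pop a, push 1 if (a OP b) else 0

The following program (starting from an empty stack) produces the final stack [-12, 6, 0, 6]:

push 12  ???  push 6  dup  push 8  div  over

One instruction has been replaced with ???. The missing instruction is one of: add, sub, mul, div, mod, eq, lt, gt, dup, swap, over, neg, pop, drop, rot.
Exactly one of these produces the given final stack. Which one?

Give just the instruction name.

Stack before ???: [12]
Stack after ???:  [-12]
The instruction that transforms [12] -> [-12] is: neg

Answer: neg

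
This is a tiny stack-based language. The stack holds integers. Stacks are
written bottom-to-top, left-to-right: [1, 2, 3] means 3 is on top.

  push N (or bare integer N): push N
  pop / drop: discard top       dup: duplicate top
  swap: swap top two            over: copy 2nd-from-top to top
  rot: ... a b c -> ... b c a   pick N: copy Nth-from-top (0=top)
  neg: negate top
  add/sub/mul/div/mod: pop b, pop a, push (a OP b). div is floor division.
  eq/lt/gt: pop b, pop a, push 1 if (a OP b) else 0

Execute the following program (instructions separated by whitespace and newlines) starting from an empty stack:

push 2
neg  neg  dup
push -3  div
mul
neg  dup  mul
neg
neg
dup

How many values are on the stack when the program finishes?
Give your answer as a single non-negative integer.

After 'push 2': stack = [2] (depth 1)
After 'neg': stack = [-2] (depth 1)
After 'neg': stack = [2] (depth 1)
After 'dup': stack = [2, 2] (depth 2)
After 'push -3': stack = [2, 2, -3] (depth 3)
After 'div': stack = [2, -1] (depth 2)
After 'mul': stack = [-2] (depth 1)
After 'neg': stack = [2] (depth 1)
After 'dup': stack = [2, 2] (depth 2)
After 'mul': stack = [4] (depth 1)
After 'neg': stack = [-4] (depth 1)
After 'neg': stack = [4] (depth 1)
After 'dup': stack = [4, 4] (depth 2)

Answer: 2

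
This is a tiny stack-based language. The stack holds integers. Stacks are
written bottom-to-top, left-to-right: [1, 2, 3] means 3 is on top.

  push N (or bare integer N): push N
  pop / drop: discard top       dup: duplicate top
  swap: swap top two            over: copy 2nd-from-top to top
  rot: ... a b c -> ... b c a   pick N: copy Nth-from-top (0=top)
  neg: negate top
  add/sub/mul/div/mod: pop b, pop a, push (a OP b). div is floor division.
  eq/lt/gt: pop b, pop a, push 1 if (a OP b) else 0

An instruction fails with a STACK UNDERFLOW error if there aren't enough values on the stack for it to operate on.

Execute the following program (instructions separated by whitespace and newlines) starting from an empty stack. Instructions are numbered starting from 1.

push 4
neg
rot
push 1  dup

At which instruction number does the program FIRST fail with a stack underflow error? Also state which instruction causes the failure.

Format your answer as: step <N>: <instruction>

Step 1 ('push 4'): stack = [4], depth = 1
Step 2 ('neg'): stack = [-4], depth = 1
Step 3 ('rot'): needs 3 value(s) but depth is 1 — STACK UNDERFLOW

Answer: step 3: rot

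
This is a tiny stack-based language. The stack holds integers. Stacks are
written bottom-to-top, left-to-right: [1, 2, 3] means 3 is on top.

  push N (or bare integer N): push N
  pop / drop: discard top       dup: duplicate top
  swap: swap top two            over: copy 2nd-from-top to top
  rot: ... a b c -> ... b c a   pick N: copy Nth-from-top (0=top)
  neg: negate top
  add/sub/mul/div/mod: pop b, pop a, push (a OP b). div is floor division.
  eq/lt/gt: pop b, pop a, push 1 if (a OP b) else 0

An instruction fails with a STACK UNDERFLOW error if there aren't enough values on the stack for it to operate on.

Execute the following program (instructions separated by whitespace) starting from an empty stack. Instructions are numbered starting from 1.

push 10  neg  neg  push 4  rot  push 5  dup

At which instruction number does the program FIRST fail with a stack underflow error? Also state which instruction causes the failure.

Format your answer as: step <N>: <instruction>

Step 1 ('push 10'): stack = [10], depth = 1
Step 2 ('neg'): stack = [-10], depth = 1
Step 3 ('neg'): stack = [10], depth = 1
Step 4 ('push 4'): stack = [10, 4], depth = 2
Step 5 ('rot'): needs 3 value(s) but depth is 2 — STACK UNDERFLOW

Answer: step 5: rot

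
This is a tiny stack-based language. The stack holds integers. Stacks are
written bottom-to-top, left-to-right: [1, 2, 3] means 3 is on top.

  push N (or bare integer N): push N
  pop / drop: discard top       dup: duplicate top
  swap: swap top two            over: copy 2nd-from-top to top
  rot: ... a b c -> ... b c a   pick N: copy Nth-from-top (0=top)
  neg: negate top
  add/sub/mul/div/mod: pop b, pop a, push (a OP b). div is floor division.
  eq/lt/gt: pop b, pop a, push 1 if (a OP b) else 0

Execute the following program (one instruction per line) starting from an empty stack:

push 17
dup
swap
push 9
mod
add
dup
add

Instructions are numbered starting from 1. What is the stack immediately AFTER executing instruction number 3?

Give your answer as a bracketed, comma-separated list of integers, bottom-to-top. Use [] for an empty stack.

Answer: [17, 17]

Derivation:
Step 1 ('push 17'): [17]
Step 2 ('dup'): [17, 17]
Step 3 ('swap'): [17, 17]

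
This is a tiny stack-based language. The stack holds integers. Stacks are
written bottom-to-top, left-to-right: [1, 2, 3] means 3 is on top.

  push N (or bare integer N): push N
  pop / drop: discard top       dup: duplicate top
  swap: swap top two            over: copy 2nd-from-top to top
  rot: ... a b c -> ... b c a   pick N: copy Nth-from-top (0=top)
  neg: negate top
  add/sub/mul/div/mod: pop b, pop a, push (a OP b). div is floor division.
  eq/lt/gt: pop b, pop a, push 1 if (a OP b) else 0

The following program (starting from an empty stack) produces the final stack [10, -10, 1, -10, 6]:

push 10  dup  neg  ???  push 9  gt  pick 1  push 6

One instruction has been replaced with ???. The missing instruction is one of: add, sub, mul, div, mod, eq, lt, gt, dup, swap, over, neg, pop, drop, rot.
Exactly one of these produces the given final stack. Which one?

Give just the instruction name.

Stack before ???: [10, -10]
Stack after ???:  [10, -10, 10]
The instruction that transforms [10, -10] -> [10, -10, 10] is: over

Answer: over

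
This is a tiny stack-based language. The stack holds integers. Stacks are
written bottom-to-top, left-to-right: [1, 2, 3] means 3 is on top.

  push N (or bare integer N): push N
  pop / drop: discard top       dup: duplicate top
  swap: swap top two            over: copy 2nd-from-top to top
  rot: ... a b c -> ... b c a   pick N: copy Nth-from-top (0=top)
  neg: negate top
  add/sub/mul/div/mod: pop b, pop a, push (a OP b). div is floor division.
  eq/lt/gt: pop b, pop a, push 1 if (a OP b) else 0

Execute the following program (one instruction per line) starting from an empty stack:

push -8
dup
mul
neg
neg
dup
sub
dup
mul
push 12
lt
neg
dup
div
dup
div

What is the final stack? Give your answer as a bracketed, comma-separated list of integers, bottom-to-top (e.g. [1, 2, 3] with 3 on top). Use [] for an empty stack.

After 'push -8': [-8]
After 'dup': [-8, -8]
After 'mul': [64]
After 'neg': [-64]
After 'neg': [64]
After 'dup': [64, 64]
After 'sub': [0]
After 'dup': [0, 0]
After 'mul': [0]
After 'push 12': [0, 12]
After 'lt': [1]
After 'neg': [-1]
After 'dup': [-1, -1]
After 'div': [1]
After 'dup': [1, 1]
After 'div': [1]

Answer: [1]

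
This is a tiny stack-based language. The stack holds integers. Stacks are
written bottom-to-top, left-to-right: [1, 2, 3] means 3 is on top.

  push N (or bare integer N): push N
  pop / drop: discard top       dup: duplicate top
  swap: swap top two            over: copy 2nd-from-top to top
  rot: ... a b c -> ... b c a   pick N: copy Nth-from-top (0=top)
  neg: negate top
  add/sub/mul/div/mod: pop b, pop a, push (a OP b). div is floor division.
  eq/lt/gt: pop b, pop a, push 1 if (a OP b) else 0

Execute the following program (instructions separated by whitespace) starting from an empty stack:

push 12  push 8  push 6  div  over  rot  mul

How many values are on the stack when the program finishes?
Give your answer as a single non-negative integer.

Answer: 2

Derivation:
After 'push 12': stack = [12] (depth 1)
After 'push 8': stack = [12, 8] (depth 2)
After 'push 6': stack = [12, 8, 6] (depth 3)
After 'div': stack = [12, 1] (depth 2)
After 'over': stack = [12, 1, 12] (depth 3)
After 'rot': stack = [1, 12, 12] (depth 3)
After 'mul': stack = [1, 144] (depth 2)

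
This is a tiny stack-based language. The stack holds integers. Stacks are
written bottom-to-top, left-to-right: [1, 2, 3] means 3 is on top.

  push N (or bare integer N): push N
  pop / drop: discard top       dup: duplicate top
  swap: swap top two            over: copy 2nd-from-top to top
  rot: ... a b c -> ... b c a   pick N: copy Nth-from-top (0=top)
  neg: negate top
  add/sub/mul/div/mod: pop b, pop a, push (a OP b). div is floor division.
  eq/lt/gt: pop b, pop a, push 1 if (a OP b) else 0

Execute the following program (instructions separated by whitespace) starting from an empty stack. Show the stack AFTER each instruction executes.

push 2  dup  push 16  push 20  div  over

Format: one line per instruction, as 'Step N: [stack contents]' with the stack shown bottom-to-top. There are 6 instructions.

Step 1: [2]
Step 2: [2, 2]
Step 3: [2, 2, 16]
Step 4: [2, 2, 16, 20]
Step 5: [2, 2, 0]
Step 6: [2, 2, 0, 2]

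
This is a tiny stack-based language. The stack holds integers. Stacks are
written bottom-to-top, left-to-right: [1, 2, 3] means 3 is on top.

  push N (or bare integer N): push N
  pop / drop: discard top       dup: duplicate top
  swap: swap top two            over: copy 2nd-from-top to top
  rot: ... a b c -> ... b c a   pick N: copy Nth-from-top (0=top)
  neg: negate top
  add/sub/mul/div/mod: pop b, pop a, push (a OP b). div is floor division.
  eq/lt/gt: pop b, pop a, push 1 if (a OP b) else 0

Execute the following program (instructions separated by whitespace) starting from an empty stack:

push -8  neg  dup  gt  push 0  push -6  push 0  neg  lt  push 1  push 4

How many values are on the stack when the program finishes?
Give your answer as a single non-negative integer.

Answer: 5

Derivation:
After 'push -8': stack = [-8] (depth 1)
After 'neg': stack = [8] (depth 1)
After 'dup': stack = [8, 8] (depth 2)
After 'gt': stack = [0] (depth 1)
After 'push 0': stack = [0, 0] (depth 2)
After 'push -6': stack = [0, 0, -6] (depth 3)
After 'push 0': stack = [0, 0, -6, 0] (depth 4)
After 'neg': stack = [0, 0, -6, 0] (depth 4)
After 'lt': stack = [0, 0, 1] (depth 3)
After 'push 1': stack = [0, 0, 1, 1] (depth 4)
After 'push 4': stack = [0, 0, 1, 1, 4] (depth 5)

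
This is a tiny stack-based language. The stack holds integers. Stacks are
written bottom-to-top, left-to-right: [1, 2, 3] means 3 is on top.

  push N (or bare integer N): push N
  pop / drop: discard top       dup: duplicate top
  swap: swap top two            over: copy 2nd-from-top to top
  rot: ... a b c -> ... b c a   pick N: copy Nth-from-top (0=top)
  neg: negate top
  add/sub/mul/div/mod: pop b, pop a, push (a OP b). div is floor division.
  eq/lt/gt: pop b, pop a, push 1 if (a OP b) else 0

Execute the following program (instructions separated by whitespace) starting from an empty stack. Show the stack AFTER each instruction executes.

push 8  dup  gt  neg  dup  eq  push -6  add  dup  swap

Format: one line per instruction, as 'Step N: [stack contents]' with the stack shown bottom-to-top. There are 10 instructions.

Step 1: [8]
Step 2: [8, 8]
Step 3: [0]
Step 4: [0]
Step 5: [0, 0]
Step 6: [1]
Step 7: [1, -6]
Step 8: [-5]
Step 9: [-5, -5]
Step 10: [-5, -5]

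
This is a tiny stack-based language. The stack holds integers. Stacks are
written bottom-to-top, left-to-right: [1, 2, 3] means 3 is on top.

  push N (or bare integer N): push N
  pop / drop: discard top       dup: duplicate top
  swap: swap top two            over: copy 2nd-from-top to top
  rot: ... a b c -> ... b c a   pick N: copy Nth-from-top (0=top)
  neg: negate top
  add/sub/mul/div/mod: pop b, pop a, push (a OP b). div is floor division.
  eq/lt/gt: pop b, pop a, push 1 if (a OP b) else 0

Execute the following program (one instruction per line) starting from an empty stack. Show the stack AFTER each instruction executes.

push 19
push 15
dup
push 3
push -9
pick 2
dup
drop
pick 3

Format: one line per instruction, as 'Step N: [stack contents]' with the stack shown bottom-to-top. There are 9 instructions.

Step 1: [19]
Step 2: [19, 15]
Step 3: [19, 15, 15]
Step 4: [19, 15, 15, 3]
Step 5: [19, 15, 15, 3, -9]
Step 6: [19, 15, 15, 3, -9, 15]
Step 7: [19, 15, 15, 3, -9, 15, 15]
Step 8: [19, 15, 15, 3, -9, 15]
Step 9: [19, 15, 15, 3, -9, 15, 15]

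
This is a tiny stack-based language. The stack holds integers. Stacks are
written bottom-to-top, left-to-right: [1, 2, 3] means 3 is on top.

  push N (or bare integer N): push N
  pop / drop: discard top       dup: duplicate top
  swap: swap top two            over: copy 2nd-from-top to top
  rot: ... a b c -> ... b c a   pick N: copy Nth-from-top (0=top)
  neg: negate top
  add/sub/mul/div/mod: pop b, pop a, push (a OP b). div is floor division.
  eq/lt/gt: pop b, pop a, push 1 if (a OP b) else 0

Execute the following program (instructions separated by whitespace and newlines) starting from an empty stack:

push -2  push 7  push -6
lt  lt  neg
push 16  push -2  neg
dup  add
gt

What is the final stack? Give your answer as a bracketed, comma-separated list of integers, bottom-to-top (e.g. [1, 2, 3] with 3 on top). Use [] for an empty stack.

Answer: [-1, 1]

Derivation:
After 'push -2': [-2]
After 'push 7': [-2, 7]
After 'push -6': [-2, 7, -6]
After 'lt': [-2, 0]
After 'lt': [1]
After 'neg': [-1]
After 'push 16': [-1, 16]
After 'push -2': [-1, 16, -2]
After 'neg': [-1, 16, 2]
After 'dup': [-1, 16, 2, 2]
After 'add': [-1, 16, 4]
After 'gt': [-1, 1]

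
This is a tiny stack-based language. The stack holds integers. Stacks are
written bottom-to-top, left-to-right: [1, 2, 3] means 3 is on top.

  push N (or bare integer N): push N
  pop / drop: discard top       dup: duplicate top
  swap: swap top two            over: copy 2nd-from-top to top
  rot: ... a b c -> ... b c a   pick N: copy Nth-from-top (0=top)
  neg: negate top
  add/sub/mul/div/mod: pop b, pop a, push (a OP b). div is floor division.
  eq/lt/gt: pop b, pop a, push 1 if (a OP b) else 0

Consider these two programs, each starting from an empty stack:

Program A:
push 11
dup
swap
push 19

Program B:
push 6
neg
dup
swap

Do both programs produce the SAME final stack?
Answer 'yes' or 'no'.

Answer: no

Derivation:
Program A trace:
  After 'push 11': [11]
  After 'dup': [11, 11]
  After 'swap': [11, 11]
  After 'push 19': [11, 11, 19]
Program A final stack: [11, 11, 19]

Program B trace:
  After 'push 6': [6]
  After 'neg': [-6]
  After 'dup': [-6, -6]
  After 'swap': [-6, -6]
Program B final stack: [-6, -6]
Same: no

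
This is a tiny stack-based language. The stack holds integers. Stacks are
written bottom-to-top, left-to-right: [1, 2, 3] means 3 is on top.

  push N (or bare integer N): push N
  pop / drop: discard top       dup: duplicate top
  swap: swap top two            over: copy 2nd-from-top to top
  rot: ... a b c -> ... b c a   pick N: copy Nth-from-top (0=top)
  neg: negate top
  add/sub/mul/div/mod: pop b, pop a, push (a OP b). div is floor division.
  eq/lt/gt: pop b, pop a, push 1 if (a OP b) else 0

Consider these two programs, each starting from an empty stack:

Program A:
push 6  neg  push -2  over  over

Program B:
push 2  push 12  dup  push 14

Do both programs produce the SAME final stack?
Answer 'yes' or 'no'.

Program A trace:
  After 'push 6': [6]
  After 'neg': [-6]
  After 'push -2': [-6, -2]
  After 'over': [-6, -2, -6]
  After 'over': [-6, -2, -6, -2]
Program A final stack: [-6, -2, -6, -2]

Program B trace:
  After 'push 2': [2]
  After 'push 12': [2, 12]
  After 'dup': [2, 12, 12]
  After 'push 14': [2, 12, 12, 14]
Program B final stack: [2, 12, 12, 14]
Same: no

Answer: no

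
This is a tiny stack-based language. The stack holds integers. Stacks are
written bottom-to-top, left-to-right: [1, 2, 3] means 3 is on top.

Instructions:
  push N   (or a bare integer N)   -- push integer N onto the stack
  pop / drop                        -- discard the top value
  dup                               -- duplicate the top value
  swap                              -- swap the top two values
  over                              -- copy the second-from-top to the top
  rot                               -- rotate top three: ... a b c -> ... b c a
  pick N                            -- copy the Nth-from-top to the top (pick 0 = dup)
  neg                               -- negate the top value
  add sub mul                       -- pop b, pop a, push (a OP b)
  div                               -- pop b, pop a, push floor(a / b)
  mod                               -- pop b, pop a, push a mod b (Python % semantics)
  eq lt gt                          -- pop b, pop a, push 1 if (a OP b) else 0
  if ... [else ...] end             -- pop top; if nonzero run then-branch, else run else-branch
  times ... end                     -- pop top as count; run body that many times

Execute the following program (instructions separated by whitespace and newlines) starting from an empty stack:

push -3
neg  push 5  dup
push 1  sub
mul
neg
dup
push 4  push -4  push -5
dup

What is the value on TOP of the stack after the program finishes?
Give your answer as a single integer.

After 'push -3': [-3]
After 'neg': [3]
After 'push 5': [3, 5]
After 'dup': [3, 5, 5]
After 'push 1': [3, 5, 5, 1]
After 'sub': [3, 5, 4]
After 'mul': [3, 20]
After 'neg': [3, -20]
After 'dup': [3, -20, -20]
After 'push 4': [3, -20, -20, 4]
After 'push -4': [3, -20, -20, 4, -4]
After 'push -5': [3, -20, -20, 4, -4, -5]
After 'dup': [3, -20, -20, 4, -4, -5, -5]

Answer: -5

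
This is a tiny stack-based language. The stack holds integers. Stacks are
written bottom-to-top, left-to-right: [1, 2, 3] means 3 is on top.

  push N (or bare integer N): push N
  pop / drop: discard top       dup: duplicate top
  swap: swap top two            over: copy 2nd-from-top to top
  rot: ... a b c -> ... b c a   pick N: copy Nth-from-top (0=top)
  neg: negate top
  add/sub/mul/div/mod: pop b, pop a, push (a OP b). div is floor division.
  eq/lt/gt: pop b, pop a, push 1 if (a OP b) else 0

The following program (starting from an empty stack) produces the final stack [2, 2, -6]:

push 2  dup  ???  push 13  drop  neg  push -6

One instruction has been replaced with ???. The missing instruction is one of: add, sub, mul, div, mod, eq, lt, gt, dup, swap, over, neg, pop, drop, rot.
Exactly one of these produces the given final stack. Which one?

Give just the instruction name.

Answer: neg

Derivation:
Stack before ???: [2, 2]
Stack after ???:  [2, -2]
The instruction that transforms [2, 2] -> [2, -2] is: neg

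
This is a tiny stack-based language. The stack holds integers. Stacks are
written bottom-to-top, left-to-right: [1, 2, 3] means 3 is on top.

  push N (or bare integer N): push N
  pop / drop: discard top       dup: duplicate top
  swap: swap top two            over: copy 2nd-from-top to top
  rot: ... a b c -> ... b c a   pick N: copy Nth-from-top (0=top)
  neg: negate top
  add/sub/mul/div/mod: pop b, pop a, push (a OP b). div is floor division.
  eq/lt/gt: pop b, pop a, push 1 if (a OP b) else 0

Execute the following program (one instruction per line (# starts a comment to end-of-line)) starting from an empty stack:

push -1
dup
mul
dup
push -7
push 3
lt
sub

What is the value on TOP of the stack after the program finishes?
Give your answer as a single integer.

After 'push -1': [-1]
After 'dup': [-1, -1]
After 'mul': [1]
After 'dup': [1, 1]
After 'push -7': [1, 1, -7]
After 'push 3': [1, 1, -7, 3]
After 'lt': [1, 1, 1]
After 'sub': [1, 0]

Answer: 0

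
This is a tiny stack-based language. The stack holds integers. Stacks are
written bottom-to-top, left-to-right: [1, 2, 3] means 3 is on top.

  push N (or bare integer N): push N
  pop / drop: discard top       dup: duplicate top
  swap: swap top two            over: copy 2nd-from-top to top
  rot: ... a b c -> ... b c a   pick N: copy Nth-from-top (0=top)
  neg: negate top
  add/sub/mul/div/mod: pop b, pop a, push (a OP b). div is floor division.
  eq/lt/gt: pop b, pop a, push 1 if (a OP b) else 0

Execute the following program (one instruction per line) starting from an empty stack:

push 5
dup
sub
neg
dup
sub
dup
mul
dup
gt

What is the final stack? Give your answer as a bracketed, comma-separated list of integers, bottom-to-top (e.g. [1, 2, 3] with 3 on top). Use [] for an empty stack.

Answer: [0]

Derivation:
After 'push 5': [5]
After 'dup': [5, 5]
After 'sub': [0]
After 'neg': [0]
After 'dup': [0, 0]
After 'sub': [0]
After 'dup': [0, 0]
After 'mul': [0]
After 'dup': [0, 0]
After 'gt': [0]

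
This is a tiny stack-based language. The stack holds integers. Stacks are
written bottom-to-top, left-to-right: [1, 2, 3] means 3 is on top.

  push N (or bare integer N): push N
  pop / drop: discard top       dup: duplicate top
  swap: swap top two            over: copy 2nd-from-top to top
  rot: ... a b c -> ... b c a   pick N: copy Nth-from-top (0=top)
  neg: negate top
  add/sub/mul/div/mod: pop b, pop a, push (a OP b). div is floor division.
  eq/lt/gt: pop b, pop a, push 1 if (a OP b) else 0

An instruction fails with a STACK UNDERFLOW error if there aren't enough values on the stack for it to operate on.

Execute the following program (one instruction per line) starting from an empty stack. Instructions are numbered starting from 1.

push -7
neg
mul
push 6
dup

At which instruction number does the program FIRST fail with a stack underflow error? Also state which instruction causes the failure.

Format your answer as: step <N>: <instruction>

Answer: step 3: mul

Derivation:
Step 1 ('push -7'): stack = [-7], depth = 1
Step 2 ('neg'): stack = [7], depth = 1
Step 3 ('mul'): needs 2 value(s) but depth is 1 — STACK UNDERFLOW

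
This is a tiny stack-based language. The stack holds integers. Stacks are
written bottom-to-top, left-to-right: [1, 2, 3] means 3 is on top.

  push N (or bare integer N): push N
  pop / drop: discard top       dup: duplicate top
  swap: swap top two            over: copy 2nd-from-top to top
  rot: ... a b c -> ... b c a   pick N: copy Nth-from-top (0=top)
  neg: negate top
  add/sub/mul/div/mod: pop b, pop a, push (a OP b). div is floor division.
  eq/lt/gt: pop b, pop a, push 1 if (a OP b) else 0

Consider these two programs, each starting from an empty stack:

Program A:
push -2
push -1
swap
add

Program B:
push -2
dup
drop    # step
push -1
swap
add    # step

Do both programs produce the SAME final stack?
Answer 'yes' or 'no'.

Program A trace:
  After 'push -2': [-2]
  After 'push -1': [-2, -1]
  After 'swap': [-1, -2]
  After 'add': [-3]
Program A final stack: [-3]

Program B trace:
  After 'push -2': [-2]
  After 'dup': [-2, -2]
  After 'drop': [-2]
  After 'push -1': [-2, -1]
  After 'swap': [-1, -2]
  After 'add': [-3]
Program B final stack: [-3]
Same: yes

Answer: yes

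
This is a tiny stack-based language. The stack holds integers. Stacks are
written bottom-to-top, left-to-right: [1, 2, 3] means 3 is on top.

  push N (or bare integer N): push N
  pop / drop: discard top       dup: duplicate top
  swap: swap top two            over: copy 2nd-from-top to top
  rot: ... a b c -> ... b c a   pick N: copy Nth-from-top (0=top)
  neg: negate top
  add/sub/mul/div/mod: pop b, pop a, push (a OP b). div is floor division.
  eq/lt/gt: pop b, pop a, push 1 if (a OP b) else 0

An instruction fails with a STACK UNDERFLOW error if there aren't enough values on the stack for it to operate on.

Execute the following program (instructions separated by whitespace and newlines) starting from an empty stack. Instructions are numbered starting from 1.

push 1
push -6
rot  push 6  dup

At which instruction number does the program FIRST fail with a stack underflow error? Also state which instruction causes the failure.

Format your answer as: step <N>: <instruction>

Step 1 ('push 1'): stack = [1], depth = 1
Step 2 ('push -6'): stack = [1, -6], depth = 2
Step 3 ('rot'): needs 3 value(s) but depth is 2 — STACK UNDERFLOW

Answer: step 3: rot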